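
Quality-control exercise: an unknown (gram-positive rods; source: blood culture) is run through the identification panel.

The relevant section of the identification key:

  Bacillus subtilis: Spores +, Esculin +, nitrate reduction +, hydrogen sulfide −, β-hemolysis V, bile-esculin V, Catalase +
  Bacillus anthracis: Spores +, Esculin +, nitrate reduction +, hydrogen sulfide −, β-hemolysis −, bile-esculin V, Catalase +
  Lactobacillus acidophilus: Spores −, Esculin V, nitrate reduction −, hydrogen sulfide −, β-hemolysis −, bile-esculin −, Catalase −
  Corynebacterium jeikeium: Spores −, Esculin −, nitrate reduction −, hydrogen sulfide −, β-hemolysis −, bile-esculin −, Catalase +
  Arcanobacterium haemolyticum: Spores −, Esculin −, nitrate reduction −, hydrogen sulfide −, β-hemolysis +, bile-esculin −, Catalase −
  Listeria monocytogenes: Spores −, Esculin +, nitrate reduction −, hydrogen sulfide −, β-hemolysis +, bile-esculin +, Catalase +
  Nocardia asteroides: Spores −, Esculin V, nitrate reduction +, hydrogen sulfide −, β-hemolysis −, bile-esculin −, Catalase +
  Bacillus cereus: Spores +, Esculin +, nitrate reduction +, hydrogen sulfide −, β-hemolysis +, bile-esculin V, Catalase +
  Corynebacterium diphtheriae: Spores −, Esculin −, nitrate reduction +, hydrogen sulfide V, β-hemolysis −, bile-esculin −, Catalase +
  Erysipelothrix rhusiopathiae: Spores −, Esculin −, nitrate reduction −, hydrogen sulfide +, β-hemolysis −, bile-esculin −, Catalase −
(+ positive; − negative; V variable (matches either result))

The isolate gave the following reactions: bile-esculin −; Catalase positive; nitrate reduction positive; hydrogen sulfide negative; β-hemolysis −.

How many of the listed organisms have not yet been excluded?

4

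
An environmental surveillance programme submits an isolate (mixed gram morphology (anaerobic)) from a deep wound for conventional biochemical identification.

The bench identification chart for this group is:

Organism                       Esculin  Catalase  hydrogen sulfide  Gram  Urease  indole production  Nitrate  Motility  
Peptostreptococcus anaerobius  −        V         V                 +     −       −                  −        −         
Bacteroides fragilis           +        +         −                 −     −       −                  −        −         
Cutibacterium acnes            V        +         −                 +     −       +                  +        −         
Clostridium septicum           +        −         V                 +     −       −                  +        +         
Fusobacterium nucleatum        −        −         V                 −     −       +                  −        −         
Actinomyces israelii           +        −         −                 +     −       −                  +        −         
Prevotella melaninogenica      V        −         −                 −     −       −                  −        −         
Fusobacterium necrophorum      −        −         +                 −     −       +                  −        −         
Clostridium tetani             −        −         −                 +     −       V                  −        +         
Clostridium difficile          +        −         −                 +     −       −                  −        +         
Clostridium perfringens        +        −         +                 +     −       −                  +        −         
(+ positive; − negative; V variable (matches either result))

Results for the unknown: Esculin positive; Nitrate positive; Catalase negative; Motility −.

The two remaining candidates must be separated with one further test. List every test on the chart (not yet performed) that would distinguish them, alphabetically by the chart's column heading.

Nitrate +: excludes 7 organisms — 4 left.
Catalase −: excludes Cutibacterium acnes — 3 left.
Esculin +: all 3 remaining candidates are consistent.
Motility −: excludes Clostridium septicum — 2 left.
Two candidates remain: Actinomyces israelii and Clostridium perfringens.
  hydrogen sulfide: Actinomyces israelii −, Clostridium perfringens + — discriminates.
  Gram: + vs + — same for both, does not separate.
  Urease: − vs − — same for both, does not separate.
  indole production: − vs − — same for both, does not separate.

hydrogen sulfide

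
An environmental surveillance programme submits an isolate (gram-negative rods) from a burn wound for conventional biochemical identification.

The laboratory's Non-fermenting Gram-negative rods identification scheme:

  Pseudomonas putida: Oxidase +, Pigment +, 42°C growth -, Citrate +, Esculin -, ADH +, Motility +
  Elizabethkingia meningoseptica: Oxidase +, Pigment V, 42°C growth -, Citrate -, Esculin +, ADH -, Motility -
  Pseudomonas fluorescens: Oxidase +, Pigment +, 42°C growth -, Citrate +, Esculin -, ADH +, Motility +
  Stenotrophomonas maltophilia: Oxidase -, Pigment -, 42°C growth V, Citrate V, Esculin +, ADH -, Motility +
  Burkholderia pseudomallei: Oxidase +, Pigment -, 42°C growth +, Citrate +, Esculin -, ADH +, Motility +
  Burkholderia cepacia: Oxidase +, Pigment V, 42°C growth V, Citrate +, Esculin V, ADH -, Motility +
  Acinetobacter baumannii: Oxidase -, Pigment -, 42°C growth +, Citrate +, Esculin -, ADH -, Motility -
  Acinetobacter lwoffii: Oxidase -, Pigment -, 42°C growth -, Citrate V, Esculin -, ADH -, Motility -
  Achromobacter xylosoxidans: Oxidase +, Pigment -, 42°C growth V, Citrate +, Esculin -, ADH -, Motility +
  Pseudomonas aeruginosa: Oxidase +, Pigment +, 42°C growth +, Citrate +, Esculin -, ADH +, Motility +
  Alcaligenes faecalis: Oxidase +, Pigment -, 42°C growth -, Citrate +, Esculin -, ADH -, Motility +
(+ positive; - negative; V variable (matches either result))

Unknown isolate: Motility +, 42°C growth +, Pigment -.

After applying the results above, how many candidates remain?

4

Pigment -: excludes Pseudomonas putida, Pseudomonas fluorescens, Pseudomonas aeruginosa — 8 left.
42°C growth +: excludes Elizabethkingia meningoseptica, Acinetobacter lwoffii, Alcaligenes faecalis — 5 left.
Motility +: excludes Acinetobacter baumannii — 4 left.
Still consistent: Achromobacter xylosoxidans, Burkholderia cepacia, Burkholderia pseudomallei, Stenotrophomonas maltophilia.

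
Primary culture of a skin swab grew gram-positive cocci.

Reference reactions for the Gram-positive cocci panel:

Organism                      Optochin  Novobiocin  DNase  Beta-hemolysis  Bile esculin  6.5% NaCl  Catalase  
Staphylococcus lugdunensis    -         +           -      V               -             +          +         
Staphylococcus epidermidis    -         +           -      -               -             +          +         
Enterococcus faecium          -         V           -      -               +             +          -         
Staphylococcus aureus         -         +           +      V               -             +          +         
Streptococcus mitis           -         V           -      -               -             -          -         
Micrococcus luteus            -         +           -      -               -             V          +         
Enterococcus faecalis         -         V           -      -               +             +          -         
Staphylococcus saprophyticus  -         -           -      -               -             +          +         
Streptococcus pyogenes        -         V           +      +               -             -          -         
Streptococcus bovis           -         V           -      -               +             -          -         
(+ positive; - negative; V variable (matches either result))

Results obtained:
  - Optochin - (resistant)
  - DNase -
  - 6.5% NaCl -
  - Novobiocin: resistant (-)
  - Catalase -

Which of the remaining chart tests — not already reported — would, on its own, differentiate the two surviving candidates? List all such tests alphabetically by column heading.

Bile esculin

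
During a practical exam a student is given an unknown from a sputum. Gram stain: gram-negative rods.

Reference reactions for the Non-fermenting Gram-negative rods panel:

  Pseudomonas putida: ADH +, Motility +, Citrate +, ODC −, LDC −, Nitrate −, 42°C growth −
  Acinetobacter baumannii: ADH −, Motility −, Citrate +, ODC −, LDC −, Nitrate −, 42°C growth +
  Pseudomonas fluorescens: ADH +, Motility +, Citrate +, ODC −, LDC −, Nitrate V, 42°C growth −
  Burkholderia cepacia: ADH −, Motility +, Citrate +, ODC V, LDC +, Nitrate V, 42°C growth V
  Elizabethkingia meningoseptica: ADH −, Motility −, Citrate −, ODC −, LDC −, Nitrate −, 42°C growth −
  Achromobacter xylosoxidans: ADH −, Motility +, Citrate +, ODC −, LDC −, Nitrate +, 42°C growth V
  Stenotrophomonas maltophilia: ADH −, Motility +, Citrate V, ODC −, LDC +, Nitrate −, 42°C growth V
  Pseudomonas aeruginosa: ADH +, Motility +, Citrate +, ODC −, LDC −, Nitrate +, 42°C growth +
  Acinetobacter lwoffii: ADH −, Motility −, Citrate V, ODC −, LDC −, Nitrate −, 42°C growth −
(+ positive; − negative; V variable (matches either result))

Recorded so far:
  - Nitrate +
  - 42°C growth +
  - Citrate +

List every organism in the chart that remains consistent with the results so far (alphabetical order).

Achromobacter xylosoxidans, Burkholderia cepacia, Pseudomonas aeruginosa

Nitrate +: excludes 5 organisms — 4 left.
42°C growth +: excludes Pseudomonas fluorescens — 3 left.
Citrate +: all 3 remaining candidates are consistent.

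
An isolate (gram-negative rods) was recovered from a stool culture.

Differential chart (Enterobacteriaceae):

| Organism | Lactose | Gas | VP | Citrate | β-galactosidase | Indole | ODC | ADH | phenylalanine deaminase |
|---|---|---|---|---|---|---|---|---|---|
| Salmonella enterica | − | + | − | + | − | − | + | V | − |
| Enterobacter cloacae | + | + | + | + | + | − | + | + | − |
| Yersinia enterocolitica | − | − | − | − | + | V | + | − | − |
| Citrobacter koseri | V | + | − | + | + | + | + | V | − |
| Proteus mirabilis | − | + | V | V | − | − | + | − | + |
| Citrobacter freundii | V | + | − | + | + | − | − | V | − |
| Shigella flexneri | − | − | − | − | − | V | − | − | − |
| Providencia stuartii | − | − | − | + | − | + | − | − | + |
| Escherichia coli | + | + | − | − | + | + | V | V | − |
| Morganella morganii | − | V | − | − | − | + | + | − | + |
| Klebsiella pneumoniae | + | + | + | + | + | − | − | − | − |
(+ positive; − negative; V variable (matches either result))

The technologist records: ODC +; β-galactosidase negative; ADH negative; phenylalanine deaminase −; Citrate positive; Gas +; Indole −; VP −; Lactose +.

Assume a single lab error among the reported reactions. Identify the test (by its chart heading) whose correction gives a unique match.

As reported, no row in the chart matches all 9 reactions.
Reversing phenylalanine deaminase → still no organism matches.
Reversing ADH → still no organism matches.
Reversing ODC → still no organism matches.
Reversing Indole → still no organism matches.
Reversing Lactose (to −) → unique match: Salmonella enterica.
Reversing Citrate → still no organism matches.
Reversing β-galactosidase → still no organism matches.
Reversing Gas → still no organism matches.
Reversing VP → still no organism matches.

Lactose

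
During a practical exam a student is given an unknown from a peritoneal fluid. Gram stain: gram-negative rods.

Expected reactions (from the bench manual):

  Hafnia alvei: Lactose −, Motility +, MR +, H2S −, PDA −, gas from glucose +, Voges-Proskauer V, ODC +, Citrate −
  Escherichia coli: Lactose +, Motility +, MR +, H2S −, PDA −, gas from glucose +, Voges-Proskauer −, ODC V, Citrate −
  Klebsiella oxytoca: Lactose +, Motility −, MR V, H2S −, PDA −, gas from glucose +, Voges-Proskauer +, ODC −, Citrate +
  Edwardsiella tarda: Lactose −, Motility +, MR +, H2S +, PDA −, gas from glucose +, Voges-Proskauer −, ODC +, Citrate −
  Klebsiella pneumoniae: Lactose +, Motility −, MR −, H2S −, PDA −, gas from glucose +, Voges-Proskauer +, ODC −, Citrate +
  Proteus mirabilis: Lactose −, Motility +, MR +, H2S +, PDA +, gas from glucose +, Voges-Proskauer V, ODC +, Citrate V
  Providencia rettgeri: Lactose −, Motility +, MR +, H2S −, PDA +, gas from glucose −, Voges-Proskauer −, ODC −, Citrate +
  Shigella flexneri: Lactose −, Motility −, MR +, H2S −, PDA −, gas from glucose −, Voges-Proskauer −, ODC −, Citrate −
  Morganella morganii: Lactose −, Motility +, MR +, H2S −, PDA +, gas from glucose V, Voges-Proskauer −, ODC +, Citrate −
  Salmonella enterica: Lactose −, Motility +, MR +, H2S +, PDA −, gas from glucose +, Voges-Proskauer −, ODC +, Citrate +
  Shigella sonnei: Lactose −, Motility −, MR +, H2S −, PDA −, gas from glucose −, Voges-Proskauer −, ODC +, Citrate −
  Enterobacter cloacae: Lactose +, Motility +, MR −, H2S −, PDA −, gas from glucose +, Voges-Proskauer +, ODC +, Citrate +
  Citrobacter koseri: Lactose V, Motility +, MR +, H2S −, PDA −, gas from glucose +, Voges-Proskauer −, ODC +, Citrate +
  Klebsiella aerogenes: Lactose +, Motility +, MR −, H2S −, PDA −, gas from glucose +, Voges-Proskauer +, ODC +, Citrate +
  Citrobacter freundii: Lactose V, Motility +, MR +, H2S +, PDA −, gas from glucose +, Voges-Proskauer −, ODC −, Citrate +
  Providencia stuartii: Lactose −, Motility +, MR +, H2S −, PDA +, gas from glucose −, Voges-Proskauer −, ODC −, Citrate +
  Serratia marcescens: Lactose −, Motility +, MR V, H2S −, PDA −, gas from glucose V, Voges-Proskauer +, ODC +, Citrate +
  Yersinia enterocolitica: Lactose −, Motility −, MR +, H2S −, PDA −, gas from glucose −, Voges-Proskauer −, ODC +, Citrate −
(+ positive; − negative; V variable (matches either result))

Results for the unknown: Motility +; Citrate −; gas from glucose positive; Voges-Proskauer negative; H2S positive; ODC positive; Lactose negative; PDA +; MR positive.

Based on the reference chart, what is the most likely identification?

Proteus mirabilis

MR +: excludes Klebsiella pneumoniae, Enterobacter cloacae, Klebsiella aerogenes — 15 left.
Citrate −: excludes 7 organisms — 8 left.
H2S +: excludes 6 organisms — 2 left.
gas from glucose +: all 2 remaining candidates are consistent.
Voges-Proskauer −: all 2 remaining candidates are consistent.
PDA +: excludes Edwardsiella tarda — 1 left.
ODC +: the one remaining candidate is consistent.
Motility +: the one remaining candidate is consistent.
Lactose −: the one remaining candidate is consistent.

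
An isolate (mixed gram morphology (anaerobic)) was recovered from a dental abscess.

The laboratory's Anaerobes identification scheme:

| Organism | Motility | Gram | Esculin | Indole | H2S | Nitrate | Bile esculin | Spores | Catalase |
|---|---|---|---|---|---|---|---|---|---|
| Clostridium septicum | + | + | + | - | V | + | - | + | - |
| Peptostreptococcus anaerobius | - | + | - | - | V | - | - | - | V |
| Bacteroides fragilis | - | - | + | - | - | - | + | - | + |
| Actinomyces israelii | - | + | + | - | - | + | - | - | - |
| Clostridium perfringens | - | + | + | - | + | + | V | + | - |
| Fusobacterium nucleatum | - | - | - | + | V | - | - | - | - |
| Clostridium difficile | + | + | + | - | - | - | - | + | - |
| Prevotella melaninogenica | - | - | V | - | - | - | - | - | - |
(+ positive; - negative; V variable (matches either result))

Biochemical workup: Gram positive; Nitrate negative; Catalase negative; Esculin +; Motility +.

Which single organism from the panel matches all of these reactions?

Clostridium difficile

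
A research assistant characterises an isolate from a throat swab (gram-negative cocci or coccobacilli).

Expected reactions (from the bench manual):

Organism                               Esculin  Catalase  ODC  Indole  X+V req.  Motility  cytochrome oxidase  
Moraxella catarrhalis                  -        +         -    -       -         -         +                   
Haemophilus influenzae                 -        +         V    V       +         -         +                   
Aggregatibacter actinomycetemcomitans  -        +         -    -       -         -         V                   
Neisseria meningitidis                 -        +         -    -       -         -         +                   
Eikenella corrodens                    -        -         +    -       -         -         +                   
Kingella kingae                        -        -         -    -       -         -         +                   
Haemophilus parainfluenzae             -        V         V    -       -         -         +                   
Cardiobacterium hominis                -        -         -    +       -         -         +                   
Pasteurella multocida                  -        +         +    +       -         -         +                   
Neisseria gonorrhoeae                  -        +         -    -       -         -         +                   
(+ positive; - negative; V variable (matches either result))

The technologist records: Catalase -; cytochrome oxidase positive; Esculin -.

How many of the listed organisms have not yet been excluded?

Esculin -: all 10 remaining candidates are consistent.
Catalase -: excludes 6 organisms — 4 left.
cytochrome oxidase +: all 4 remaining candidates are consistent.
Still consistent: Cardiobacterium hominis, Eikenella corrodens, Haemophilus parainfluenzae, Kingella kingae.

4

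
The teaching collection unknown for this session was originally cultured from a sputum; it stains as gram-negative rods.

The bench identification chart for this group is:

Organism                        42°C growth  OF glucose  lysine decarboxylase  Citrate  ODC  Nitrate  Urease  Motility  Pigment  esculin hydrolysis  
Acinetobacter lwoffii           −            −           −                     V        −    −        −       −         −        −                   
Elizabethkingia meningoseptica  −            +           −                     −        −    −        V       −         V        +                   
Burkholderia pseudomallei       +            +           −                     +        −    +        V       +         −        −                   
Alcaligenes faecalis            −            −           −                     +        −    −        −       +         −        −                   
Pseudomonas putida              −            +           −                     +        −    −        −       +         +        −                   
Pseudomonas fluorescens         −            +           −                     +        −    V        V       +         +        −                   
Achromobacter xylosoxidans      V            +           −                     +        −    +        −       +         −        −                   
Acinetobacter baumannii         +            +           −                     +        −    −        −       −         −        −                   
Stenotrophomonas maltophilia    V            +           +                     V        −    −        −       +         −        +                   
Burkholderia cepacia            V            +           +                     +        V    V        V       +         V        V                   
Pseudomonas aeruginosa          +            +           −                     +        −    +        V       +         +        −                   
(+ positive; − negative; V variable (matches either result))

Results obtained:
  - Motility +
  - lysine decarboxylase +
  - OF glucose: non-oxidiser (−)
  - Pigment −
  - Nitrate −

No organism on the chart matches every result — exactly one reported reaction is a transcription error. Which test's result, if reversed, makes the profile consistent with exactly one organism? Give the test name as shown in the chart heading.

lysine decarboxylase

As reported, no row in the chart matches all 5 reactions.
Reversing Motility → still no organism matches.
Reversing OF glucose → 2 organisms match (not unique).
Reversing Pigment → still no organism matches.
Reversing lysine decarboxylase (to −) → unique match: Alcaligenes faecalis.
Reversing Nitrate → still no organism matches.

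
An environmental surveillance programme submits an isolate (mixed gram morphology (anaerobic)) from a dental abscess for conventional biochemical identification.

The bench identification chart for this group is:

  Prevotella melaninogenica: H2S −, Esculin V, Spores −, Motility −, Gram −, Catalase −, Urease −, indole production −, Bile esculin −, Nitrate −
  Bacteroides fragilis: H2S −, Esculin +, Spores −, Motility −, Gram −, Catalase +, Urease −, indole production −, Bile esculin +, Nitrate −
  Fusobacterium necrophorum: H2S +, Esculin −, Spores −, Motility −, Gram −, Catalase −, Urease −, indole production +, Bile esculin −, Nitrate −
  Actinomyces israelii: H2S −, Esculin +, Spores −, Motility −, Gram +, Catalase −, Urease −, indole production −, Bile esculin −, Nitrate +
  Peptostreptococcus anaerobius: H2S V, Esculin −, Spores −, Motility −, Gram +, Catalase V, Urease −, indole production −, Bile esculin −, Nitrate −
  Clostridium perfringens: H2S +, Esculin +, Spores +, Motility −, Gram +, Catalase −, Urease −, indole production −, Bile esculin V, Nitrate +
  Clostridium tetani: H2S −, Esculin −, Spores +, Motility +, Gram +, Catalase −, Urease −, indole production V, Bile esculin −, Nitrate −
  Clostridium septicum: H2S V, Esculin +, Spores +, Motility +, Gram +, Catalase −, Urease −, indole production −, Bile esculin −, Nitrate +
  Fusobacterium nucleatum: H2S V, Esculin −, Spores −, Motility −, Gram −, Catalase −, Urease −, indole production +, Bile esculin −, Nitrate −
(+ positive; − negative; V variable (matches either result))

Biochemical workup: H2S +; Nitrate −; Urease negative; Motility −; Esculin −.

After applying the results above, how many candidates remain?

Esculin −: excludes Bacteroides fragilis, Actinomyces israelii, Clostridium perfringens, Clostridium septicum — 5 left.
Urease −: all 5 remaining candidates are consistent.
Motility −: excludes Clostridium tetani — 4 left.
Nitrate −: all 4 remaining candidates are consistent.
H2S +: excludes Prevotella melaninogenica — 3 left.
Still consistent: Fusobacterium necrophorum, Fusobacterium nucleatum, Peptostreptococcus anaerobius.

3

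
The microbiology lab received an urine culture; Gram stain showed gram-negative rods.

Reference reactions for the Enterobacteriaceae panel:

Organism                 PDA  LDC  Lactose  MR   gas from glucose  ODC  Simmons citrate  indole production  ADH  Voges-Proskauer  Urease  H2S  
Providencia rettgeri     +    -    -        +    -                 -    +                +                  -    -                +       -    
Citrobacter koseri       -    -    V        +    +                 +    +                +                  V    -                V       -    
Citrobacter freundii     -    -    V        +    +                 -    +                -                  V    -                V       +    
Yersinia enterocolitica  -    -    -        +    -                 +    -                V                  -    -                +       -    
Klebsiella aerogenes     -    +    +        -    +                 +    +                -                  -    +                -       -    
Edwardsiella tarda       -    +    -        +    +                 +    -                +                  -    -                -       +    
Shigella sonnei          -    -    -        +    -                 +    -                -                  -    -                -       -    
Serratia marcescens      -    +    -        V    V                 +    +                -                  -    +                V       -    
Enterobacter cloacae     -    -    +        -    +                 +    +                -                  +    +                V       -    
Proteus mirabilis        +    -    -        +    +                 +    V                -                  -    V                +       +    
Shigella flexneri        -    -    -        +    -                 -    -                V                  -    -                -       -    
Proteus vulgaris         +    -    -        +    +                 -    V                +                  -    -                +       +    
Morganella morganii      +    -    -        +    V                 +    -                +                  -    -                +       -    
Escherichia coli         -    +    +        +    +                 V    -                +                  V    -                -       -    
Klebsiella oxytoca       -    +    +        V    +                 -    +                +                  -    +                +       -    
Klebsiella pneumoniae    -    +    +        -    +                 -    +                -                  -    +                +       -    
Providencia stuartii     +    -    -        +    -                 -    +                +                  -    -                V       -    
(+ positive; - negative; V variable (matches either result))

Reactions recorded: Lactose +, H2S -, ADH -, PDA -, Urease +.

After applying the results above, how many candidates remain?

ADH -: excludes Enterobacter cloacae — 16 left.
Urease +: excludes 5 organisms — 11 left.
Lactose +: excludes 7 organisms — 4 left.
PDA -: all 4 remaining candidates are consistent.
H2S -: excludes Citrobacter freundii — 3 left.
Still consistent: Citrobacter koseri, Klebsiella oxytoca, Klebsiella pneumoniae.

3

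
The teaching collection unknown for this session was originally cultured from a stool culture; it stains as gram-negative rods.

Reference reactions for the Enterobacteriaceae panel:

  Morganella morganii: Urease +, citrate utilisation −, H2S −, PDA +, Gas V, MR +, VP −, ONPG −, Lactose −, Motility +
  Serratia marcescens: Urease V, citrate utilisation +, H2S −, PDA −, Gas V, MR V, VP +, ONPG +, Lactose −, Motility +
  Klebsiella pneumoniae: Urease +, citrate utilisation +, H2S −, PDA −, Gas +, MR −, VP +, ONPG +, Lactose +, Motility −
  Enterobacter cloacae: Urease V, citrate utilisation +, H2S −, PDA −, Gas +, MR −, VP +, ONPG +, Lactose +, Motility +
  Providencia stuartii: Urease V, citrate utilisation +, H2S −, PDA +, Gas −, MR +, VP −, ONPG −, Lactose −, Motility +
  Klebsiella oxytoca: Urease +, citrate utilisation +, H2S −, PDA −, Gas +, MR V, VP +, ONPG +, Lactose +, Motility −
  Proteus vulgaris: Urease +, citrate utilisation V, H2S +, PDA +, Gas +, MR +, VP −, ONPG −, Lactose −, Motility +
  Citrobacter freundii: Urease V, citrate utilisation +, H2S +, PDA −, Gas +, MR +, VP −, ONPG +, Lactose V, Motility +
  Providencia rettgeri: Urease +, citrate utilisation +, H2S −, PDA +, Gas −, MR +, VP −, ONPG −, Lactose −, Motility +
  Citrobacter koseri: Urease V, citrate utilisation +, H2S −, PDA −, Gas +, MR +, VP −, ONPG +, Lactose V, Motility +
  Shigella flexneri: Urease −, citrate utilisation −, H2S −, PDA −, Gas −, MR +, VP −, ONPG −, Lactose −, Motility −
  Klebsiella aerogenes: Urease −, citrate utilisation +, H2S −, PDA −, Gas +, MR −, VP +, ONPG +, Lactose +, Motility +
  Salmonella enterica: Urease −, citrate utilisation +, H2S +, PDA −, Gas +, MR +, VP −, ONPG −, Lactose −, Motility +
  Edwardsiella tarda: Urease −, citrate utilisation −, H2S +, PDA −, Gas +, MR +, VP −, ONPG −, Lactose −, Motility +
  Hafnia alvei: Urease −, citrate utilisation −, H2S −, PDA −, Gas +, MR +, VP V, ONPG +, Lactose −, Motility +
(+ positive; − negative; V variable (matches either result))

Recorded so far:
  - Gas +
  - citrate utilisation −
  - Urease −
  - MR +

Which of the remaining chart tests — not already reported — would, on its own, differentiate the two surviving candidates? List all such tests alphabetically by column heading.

MR +: excludes Klebsiella pneumoniae, Enterobacter cloacae, Klebsiella aerogenes — 12 left.
Urease −: excludes Morganella morganii, Klebsiella oxytoca, Proteus vulgaris, Providencia rettgeri — 8 left.
citrate utilisation −: excludes 5 organisms — 3 left.
Gas +: excludes Shigella flexneri — 2 left.
Two candidates remain: Edwardsiella tarda and Hafnia alvei.
  H2S: Edwardsiella tarda +, Hafnia alvei − — discriminates.
  PDA: − vs − — same for both, does not separate.
  VP: − vs V — variable for at least one, does not separate.
  ONPG: Edwardsiella tarda −, Hafnia alvei + — discriminates.
  Lactose: − vs − — same for both, does not separate.
  Motility: + vs + — same for both, does not separate.

H2S, ONPG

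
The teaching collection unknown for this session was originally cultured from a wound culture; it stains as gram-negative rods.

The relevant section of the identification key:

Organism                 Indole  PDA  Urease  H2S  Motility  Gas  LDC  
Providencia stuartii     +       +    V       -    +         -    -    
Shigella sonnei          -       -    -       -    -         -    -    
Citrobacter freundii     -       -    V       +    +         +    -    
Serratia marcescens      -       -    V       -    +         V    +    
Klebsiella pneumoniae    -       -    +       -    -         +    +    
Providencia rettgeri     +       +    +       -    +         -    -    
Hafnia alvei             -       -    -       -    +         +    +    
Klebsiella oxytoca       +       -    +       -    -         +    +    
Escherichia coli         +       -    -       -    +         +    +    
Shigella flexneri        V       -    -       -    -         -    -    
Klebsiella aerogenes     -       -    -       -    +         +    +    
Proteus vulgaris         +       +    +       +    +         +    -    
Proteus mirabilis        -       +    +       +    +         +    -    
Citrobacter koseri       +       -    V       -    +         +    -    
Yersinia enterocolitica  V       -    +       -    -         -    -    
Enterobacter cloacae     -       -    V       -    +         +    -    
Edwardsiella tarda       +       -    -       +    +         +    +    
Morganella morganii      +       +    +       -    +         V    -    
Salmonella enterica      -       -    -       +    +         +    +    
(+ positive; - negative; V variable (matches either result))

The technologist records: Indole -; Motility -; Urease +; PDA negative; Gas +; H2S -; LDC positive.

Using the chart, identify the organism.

H2S -: excludes 5 organisms — 14 left.
LDC +: excludes 8 organisms — 6 left.
PDA -: all 6 remaining candidates are consistent.
Gas +: all 6 remaining candidates are consistent.
Indole -: excludes Klebsiella oxytoca, Escherichia coli — 4 left.
Urease +: excludes Hafnia alvei, Klebsiella aerogenes — 2 left.
Motility -: excludes Serratia marcescens — 1 left.

Klebsiella pneumoniae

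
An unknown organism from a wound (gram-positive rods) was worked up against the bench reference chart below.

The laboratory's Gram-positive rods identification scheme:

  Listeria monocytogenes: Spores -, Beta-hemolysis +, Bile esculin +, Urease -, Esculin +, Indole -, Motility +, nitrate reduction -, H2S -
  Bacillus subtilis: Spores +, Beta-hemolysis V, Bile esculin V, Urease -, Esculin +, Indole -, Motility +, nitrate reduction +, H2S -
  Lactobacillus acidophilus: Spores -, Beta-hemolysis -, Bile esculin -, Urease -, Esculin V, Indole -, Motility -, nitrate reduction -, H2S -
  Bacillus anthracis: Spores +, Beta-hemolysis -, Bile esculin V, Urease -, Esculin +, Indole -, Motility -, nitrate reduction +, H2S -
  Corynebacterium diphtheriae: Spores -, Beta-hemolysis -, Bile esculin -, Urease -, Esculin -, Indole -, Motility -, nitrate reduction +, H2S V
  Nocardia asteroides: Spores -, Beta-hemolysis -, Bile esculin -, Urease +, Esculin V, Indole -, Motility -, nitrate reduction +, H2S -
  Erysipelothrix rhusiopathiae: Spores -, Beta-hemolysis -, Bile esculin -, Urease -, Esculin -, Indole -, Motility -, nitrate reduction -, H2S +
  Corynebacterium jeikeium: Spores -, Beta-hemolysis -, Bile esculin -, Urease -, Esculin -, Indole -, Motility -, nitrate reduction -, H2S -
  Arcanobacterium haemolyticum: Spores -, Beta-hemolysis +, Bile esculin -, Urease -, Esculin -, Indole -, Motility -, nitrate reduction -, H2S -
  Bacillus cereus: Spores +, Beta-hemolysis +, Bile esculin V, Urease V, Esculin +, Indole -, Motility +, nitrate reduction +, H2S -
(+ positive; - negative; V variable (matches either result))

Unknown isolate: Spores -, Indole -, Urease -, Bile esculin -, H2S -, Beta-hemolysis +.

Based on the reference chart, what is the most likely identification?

Arcanobacterium haemolyticum

H2S -: excludes Erysipelothrix rhusiopathiae — 9 left.
Bile esculin -: excludes Listeria monocytogenes — 8 left.
Spores -: excludes Bacillus subtilis, Bacillus anthracis, Bacillus cereus — 5 left.
Indole -: all 5 remaining candidates are consistent.
Urease -: excludes Nocardia asteroides — 4 left.
Beta-hemolysis +: excludes Lactobacillus acidophilus, Corynebacterium diphtheriae, Corynebacterium jeikeium — 1 left.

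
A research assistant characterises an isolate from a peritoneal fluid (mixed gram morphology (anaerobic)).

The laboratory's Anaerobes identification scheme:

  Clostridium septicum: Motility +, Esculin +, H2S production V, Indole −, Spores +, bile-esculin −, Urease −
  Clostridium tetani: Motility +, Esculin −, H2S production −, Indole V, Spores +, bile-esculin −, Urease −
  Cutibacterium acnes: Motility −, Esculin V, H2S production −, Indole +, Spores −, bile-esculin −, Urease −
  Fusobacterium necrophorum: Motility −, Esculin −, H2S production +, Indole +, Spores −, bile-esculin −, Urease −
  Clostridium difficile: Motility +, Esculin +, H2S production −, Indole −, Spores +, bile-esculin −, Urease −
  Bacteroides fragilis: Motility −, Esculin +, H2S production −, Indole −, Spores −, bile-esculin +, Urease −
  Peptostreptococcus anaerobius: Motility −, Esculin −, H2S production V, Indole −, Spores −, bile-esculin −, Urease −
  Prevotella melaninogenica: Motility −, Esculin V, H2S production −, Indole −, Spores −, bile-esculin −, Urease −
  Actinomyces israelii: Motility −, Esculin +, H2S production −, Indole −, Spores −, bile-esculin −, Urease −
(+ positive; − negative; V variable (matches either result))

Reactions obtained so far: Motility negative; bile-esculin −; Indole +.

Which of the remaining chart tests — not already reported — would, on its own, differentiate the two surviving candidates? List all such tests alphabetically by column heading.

H2S production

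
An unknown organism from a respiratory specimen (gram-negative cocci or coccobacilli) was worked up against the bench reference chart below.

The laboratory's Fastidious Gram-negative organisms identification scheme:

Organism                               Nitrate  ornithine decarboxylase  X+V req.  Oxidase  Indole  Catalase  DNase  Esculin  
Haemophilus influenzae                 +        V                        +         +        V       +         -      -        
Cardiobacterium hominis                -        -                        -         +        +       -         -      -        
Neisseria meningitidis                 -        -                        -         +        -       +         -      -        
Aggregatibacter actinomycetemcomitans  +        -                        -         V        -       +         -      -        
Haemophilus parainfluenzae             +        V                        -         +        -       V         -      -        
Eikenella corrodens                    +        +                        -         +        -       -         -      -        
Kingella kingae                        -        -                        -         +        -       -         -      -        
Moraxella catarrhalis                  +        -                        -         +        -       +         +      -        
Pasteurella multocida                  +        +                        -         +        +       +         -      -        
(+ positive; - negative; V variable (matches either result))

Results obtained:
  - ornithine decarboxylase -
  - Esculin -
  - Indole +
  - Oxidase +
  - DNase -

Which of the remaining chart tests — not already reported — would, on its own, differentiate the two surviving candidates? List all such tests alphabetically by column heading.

Indole +: excludes 6 organisms — 3 left.
DNase -: all 3 remaining candidates are consistent.
Oxidase +: all 3 remaining candidates are consistent.
Esculin -: all 3 remaining candidates are consistent.
ornithine decarboxylase -: excludes Pasteurella multocida — 2 left.
Two candidates remain: Cardiobacterium hominis and Haemophilus influenzae.
  Nitrate: Cardiobacterium hominis -, Haemophilus influenzae + — discriminates.
  X+V req.: Cardiobacterium hominis -, Haemophilus influenzae + — discriminates.
  Catalase: Cardiobacterium hominis -, Haemophilus influenzae + — discriminates.

Catalase, Nitrate, X+V req.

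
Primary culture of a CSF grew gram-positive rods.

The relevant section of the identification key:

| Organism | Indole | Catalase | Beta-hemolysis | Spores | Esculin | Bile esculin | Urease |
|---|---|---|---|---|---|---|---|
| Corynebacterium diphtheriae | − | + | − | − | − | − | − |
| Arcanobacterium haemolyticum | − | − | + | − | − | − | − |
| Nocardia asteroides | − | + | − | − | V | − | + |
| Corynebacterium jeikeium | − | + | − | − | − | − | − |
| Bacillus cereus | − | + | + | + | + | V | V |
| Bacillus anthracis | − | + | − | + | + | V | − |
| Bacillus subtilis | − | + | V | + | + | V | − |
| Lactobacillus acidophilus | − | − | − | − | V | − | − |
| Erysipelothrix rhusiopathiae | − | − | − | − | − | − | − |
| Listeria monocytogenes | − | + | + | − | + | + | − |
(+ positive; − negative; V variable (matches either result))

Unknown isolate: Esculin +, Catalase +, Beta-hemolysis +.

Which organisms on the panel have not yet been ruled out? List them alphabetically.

Bacillus cereus, Bacillus subtilis, Listeria monocytogenes

Esculin +: excludes Corynebacterium diphtheriae, Arcanobacterium haemolyticum, Corynebacterium jeikeium, Erysipelothrix rhusiopathiae — 6 left.
Beta-hemolysis +: excludes Nocardia asteroides, Bacillus anthracis, Lactobacillus acidophilus — 3 left.
Catalase +: all 3 remaining candidates are consistent.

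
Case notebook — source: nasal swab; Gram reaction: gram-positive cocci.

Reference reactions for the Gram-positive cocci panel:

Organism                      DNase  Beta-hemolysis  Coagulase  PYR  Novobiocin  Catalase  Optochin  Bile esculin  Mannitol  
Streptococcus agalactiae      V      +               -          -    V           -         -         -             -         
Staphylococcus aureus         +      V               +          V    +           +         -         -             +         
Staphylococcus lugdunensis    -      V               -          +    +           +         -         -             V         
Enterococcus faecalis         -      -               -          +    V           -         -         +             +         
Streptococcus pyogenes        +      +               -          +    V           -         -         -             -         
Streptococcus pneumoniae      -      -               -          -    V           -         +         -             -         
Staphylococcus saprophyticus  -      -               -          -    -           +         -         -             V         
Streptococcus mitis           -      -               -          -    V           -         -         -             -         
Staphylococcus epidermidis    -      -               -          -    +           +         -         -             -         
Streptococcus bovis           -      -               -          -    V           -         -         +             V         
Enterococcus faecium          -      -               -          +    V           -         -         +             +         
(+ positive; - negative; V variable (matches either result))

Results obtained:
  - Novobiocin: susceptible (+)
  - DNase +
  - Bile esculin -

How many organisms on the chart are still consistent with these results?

3

Bile esculin -: excludes Enterococcus faecalis, Streptococcus bovis, Enterococcus faecium — 8 left.
DNase +: excludes 5 organisms — 3 left.
Novobiocin +: all 3 remaining candidates are consistent.
Still consistent: Staphylococcus aureus, Streptococcus agalactiae, Streptococcus pyogenes.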